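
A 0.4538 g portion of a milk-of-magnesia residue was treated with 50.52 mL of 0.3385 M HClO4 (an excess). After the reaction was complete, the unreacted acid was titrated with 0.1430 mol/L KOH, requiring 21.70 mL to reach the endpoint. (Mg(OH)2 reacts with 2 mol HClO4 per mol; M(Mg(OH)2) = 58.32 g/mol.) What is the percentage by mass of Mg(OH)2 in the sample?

Total n(HClO4) added = 0.3385 x 0.05052 = 0.01710 mol.
n(KOH) used = 0.1430 x 0.02170 = 0.003103 mol, which equals the excess n(HClO4).
So n(HClO4) consumed by the sample = 0.01710 - 0.003103 = 0.01400 mol.
n(Mg(OH)2) = 0.01400 / 2 = 0.006999 mol.
mass Mg(OH)2 = 0.006999 x 58.32 = 0.4082 g, so %Mg(OH)2 = 0.4082/0.4538 x 100 = 89.9%.

89.9%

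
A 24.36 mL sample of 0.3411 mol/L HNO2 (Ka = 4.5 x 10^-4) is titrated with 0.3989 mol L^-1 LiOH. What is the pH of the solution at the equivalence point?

n(HNO2) = 0.3411 x 0.02436 = 0.008309 mol; V(LiOH) at equivalence = 0.008309/0.3989 = 0.02083 L.
At equivalence all the acid is converted to NO2-; total volume = 0.02436 + 0.02083 = 0.04519 L, so [NO2-] = 0.008309/0.04519 = 0.1839 M.
Kb = Kw/Ka = 1.0e-14 / 4.5 x 10^-4 = 2.22e-11.
[OH^-] = sqrt(Kb x [NO2-]) = sqrt(2.22e-11 x 0.1839) = 2.02e-6 M.
pOH = 5.69, so pH = 14.00 - 5.69 = 8.31.

8.31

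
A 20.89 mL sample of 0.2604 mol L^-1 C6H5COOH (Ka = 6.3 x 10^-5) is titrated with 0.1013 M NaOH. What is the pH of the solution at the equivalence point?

8.53

n(C6H5COOH) = 0.2604 x 0.02089 = 0.005440 mol; V(NaOH) at equivalence = 0.005440/0.1013 = 0.05370 L.
At equivalence all the acid is converted to C6H5COO-; total volume = 0.02089 + 0.05370 = 0.07459 L, so [C6H5COO-] = 0.005440/0.07459 = 0.07293 M.
Kb = Kw/Ka = 1.0e-14 / 6.3 x 10^-5 = 1.59e-10.
[OH^-] = sqrt(Kb x [C6H5COO-]) = sqrt(1.59e-10 x 0.07293) = 3.40e-6 M.
pOH = 5.47, so pH = 14.00 - 5.47 = 8.53.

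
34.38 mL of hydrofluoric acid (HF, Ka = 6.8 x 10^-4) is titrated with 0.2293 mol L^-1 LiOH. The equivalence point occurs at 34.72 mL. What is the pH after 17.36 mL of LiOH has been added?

3.17

17.36 mL is exactly half the equivalence volume (34.72/2), i.e. the half-equivalence point.
There, n(HA) = n(A^-), so pH = pKa = -log(6.8 x 10^-4) = 3.17.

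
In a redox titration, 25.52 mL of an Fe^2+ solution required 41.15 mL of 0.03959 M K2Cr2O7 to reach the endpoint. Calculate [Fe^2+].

n(K2Cr2O7) = 0.03959 x 0.04115 = 0.001629 mol.
From the balanced equation, 1 mol K2Cr2O7 reacts with 6 mol Fe^2+, so n(Fe^2+) = 0.001629 x 6/1 = 0.009775 mol.
[Fe^2+] = 0.009775 / 0.02552 L = 0.383 M.

0.383 M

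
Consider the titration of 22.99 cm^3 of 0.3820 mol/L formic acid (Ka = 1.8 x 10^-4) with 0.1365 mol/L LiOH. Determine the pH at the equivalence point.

8.37

n(HCOOH) = 0.3820 x 0.02299 = 0.008782 mol; V(LiOH) at equivalence = 0.008782/0.1365 = 0.06434 L.
At equivalence all the acid is converted to HCOO-; total volume = 0.02299 + 0.06434 = 0.08733 L, so [HCOO-] = 0.008782/0.08733 = 0.1006 M.
Kb = Kw/Ka = 1.0e-14 / 1.8 x 10^-4 = 5.56e-11.
[OH^-] = sqrt(Kb x [HCOO-]) = sqrt(5.56e-11 x 0.1006) = 2.36e-6 M.
pOH = 5.63, so pH = 14.00 - 5.63 = 8.37.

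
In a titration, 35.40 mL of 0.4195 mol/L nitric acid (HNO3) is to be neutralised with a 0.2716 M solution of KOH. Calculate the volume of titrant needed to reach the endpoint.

n(HNO3) = 0.4195 mol/L x 0.03540 L = 0.01485 mol.
At equivalence n(KOH) = n(HNO3) = 0.01485 mol.
V(KOH) = 0.01485 / 0.2716 = 0.05468 L = 54.7 mL.

54.7 mL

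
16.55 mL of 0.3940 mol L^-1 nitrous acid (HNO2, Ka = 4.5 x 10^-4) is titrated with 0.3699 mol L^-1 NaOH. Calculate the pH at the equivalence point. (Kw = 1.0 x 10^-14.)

8.31

n(HNO2) = 0.3940 x 0.01655 = 0.006521 mol; V(NaOH) at equivalence = 0.006521/0.3699 = 0.01763 L.
At equivalence all the acid is converted to NO2-; total volume = 0.01655 + 0.01763 = 0.03418 L, so [NO2-] = 0.006521/0.03418 = 0.1908 M.
Kb = Kw/Ka = 1.0e-14 / 4.5 x 10^-4 = 2.22e-11.
[OH^-] = sqrt(Kb x [NO2-]) = sqrt(2.22e-11 x 0.1908) = 2.06e-6 M.
pOH = 5.69, so pH = 14.00 - 5.69 = 8.31.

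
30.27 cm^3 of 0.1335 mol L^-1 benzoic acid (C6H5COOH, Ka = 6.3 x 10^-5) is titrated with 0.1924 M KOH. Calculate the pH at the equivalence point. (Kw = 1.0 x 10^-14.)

8.55

n(C6H5COOH) = 0.1335 x 0.03027 = 0.004041 mol; V(KOH) at equivalence = 0.004041/0.1924 = 0.02100 L.
At equivalence all the acid is converted to C6H5COO-; total volume = 0.03027 + 0.02100 = 0.05127 L, so [C6H5COO-] = 0.004041/0.05127 = 0.07881 M.
Kb = Kw/Ka = 1.0e-14 / 6.3 x 10^-5 = 1.59e-10.
[OH^-] = sqrt(Kb x [C6H5COO-]) = sqrt(1.59e-10 x 0.07881) = 3.54e-6 M.
pOH = 5.45, so pH = 14.00 - 5.45 = 8.55.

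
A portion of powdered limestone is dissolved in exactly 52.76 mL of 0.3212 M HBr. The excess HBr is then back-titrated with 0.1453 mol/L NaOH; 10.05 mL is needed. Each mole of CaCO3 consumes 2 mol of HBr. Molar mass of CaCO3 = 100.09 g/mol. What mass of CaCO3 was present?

Total n(HBr) added = 0.3212 x 0.05276 = 0.01695 mol.
n(NaOH) used = 0.1453 x 0.01005 = 0.001460 mol, which equals the excess n(HBr).
So n(HBr) consumed by the sample = 0.01695 - 0.001460 = 0.01549 mol.
n(CaCO3) = 0.01549 / 2 = 0.007743 mol.
mass = 0.007743 mol x 100.09 g/mol = 0.775 g.

0.775 g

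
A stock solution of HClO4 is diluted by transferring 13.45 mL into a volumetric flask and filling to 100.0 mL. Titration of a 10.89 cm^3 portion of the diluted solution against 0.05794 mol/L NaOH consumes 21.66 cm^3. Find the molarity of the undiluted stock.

0.857 M

n(NaOH) = 0.05794 x 0.02166 = 0.001255 mol.
n(HClO4) in the aliquot = 0.001255 mol.
[diluted HClO4] = 0.001255 / 0.01089 = 0.1152 M.
Dilution factor = 100.0/13.45 = 7.435, so [stock] = 0.1152 x 7.435 = 0.857 M.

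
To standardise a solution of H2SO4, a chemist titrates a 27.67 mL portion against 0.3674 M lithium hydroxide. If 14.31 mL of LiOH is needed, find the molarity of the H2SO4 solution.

0.0950 M

n(LiOH) delivered = 0.3674 x 0.01431 = 0.005257 mol.
The reaction is 1 H2SO4 + 2 LiOH, so n(H2SO4) = 0.005257 x 1/2 = 0.002629 mol.
[H2SO4] = 0.002629 mol / 0.02767 L = 0.0950 M.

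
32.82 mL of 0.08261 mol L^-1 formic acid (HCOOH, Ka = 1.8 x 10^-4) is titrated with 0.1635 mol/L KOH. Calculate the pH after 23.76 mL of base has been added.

12.32

n(acid) = 0.08261 x 0.03282 = 0.002711 mol; n(KOH) added = 0.1635 x 0.02376 = 0.003885 mol.
Base is in excess by 0.003885 - 0.002711 = 0.001173 mol in a total volume of 0.05658 L.
[OH^-] = 0.001173/0.05658 = 0.02074 M, so pOH = 1.68 and pH = 14.00 - 1.68 = 12.32.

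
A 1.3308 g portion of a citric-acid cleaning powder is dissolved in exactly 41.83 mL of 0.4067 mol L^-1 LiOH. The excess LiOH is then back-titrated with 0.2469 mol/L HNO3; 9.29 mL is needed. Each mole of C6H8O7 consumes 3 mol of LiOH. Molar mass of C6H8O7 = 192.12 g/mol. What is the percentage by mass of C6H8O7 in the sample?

Total n(LiOH) added = 0.4067 x 0.04183 = 0.01701 mol.
n(HNO3) used = 0.2469 x 0.009290 = 0.002294 mol, which equals the excess n(LiOH).
So n(LiOH) consumed by the sample = 0.01701 - 0.002294 = 0.01472 mol.
n(C6H8O7) = 0.01472 / 3 = 0.004906 mol.
mass C6H8O7 = 0.004906 x 192.12 = 0.9426 g, so %C6H8O7 = 0.9426/1.3308 x 100 = 70.8%.

70.8%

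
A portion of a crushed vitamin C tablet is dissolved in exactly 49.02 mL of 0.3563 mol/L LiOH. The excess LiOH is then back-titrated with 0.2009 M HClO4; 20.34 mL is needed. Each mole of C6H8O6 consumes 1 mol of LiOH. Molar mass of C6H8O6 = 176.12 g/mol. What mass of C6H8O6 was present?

Total n(LiOH) added = 0.3563 x 0.04902 = 0.01747 mol.
n(HClO4) used = 0.2009 x 0.02034 = 0.004086 mol, which equals the excess n(LiOH).
So n(LiOH) consumed by the sample = 0.01747 - 0.004086 = 0.01338 mol.
n(C6H8O6) = 0.01338 / 1 = 0.01338 mol.
mass = 0.01338 mol x 176.12 g/mol = 2.36 g.

2.36 g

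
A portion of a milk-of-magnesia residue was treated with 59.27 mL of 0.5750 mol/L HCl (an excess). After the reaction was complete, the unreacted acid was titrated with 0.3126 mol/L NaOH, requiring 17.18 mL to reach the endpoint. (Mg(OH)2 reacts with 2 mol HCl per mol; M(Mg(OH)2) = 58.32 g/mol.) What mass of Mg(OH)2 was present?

0.837 g

Total n(HCl) added = 0.5750 x 0.05927 = 0.03408 mol.
n(NaOH) used = 0.3126 x 0.01718 = 0.005370 mol, which equals the excess n(HCl).
So n(HCl) consumed by the sample = 0.03408 - 0.005370 = 0.02871 mol.
n(Mg(OH)2) = 0.02871 / 2 = 0.01435 mol.
mass = 0.01435 mol x 58.32 g/mol = 0.837 g.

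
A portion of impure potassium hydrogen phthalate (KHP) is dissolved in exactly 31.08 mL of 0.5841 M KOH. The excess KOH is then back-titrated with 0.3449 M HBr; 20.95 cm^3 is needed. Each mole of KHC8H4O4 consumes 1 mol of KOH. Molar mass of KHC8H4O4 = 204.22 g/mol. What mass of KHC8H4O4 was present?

Total n(KOH) added = 0.5841 x 0.03108 = 0.01815 mol.
n(HBr) used = 0.3449 x 0.02095 = 0.007226 mol, which equals the excess n(KOH).
So n(KOH) consumed by the sample = 0.01815 - 0.007226 = 0.01093 mol.
n(KHC8H4O4) = 0.01093 / 1 = 0.01093 mol.
mass = 0.01093 mol x 204.22 g/mol = 2.23 g.

2.23 g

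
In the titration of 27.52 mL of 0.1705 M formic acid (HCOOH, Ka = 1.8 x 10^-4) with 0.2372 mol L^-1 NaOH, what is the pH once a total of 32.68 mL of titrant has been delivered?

12.71

n(acid) = 0.1705 x 0.02752 = 0.004692 mol; n(NaOH) added = 0.2372 x 0.03268 = 0.007752 mol.
Base is in excess by 0.007752 - 0.004692 = 0.003060 mol in a total volume of 0.06020 L.
[OH^-] = 0.003060/0.06020 = 0.05082 M, so pOH = 1.29 and pH = 14.00 - 1.29 = 12.71.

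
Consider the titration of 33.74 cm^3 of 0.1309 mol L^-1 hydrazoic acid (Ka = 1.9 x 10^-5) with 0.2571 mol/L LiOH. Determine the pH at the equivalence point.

8.83

n(HN3) = 0.1309 x 0.03374 = 0.004417 mol; V(LiOH) at equivalence = 0.004417/0.2571 = 0.01718 L.
At equivalence all the acid is converted to N3-; total volume = 0.03374 + 0.01718 = 0.05092 L, so [N3-] = 0.004417/0.05092 = 0.08674 M.
Kb = Kw/Ka = 1.0e-14 / 1.9 x 10^-5 = 5.26e-10.
[OH^-] = sqrt(Kb x [N3-]) = sqrt(5.26e-10 x 0.08674) = 6.76e-6 M.
pOH = 5.17, so pH = 14.00 - 5.17 = 8.83.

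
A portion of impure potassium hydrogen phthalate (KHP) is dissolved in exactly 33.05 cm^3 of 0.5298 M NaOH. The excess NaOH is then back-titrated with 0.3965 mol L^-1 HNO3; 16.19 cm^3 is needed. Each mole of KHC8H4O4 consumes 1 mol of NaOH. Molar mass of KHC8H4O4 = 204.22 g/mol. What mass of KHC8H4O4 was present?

Total n(NaOH) added = 0.5298 x 0.03305 = 0.01751 mol.
n(HNO3) used = 0.3965 x 0.01619 = 0.006419 mol, which equals the excess n(NaOH).
So n(NaOH) consumed by the sample = 0.01751 - 0.006419 = 0.01109 mol.
n(KHC8H4O4) = 0.01109 / 1 = 0.01109 mol.
mass = 0.01109 mol x 204.22 g/mol = 2.26 g.

2.26 g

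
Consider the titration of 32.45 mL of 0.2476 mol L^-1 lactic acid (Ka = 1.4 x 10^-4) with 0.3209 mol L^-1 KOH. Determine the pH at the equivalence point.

8.50

n(HC3H5O3) = 0.2476 x 0.03245 = 0.008035 mol; V(KOH) at equivalence = 0.008035/0.3209 = 0.02504 L.
At equivalence all the acid is converted to C3H5O3-; total volume = 0.03245 + 0.02504 = 0.05749 L, so [C3H5O3-] = 0.008035/0.05749 = 0.1398 M.
Kb = Kw/Ka = 1.0e-14 / 1.4 x 10^-4 = 7.14e-11.
[OH^-] = sqrt(Kb x [C3H5O3-]) = sqrt(7.14e-11 x 0.1398) = 3.16e-6 M.
pOH = 5.50, so pH = 14.00 - 5.50 = 8.50.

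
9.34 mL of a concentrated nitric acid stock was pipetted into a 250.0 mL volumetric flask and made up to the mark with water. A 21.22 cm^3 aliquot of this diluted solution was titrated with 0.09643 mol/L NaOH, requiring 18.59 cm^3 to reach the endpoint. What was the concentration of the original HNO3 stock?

n(NaOH) = 0.09643 x 0.01859 = 0.001793 mol.
n(HNO3) in the aliquot = 0.001793 mol.
[diluted HNO3] = 0.001793 / 0.02122 = 0.08448 M.
Dilution factor = 250.0/9.340 = 26.77, so [stock] = 0.08448 x 26.77 = 2.26 M.

2.26 M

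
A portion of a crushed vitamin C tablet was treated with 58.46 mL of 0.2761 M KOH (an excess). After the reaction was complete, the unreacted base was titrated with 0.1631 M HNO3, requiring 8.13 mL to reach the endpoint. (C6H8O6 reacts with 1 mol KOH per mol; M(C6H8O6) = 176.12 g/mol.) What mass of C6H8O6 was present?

2.61 g

Total n(KOH) added = 0.2761 x 0.05846 = 0.01614 mol.
n(HNO3) used = 0.1631 x 0.008130 = 0.001326 mol, which equals the excess n(KOH).
So n(KOH) consumed by the sample = 0.01614 - 0.001326 = 0.01481 mol.
n(C6H8O6) = 0.01481 / 1 = 0.01481 mol.
mass = 0.01481 mol x 176.12 g/mol = 2.61 g.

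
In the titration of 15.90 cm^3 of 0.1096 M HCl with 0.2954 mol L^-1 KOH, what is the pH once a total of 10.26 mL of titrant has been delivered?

n(acid) = 0.1096 x 0.01590 = 0.001743 mol; n(KOH) added = 0.2954 x 0.01026 = 0.003031 mol.
Base is in excess by 0.003031 - 0.001743 = 0.001288 mol in a total volume of 0.02616 L.
[OH^-] = 0.001288/0.02616 = 0.04924 M, so pOH = 1.31 and pH = 14.00 - 1.31 = 12.69.

12.69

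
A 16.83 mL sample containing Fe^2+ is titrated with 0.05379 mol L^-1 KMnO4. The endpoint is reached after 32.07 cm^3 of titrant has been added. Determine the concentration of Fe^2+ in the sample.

n(KMnO4) = 0.05379 x 0.03207 = 0.001725 mol.
From the balanced equation, 1 mol KMnO4 reacts with 5 mol Fe^2+, so n(Fe^2+) = 0.001725 x 5/1 = 0.008625 mol.
[Fe^2+] = 0.008625 / 0.01683 L = 0.512 M.

0.512 M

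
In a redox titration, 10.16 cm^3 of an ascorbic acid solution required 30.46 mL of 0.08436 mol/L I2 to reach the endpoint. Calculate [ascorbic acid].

n(I2) = 0.08436 x 0.03046 = 0.002570 mol.
From the balanced equation, 1 mol I2 reacts with 1 mol ascorbic acid, so n(ascorbic acid) = 0.002570 x 1/1 = 0.002570 mol.
[ascorbic acid] = 0.002570 / 0.01016 L = 0.253 M.

0.253 M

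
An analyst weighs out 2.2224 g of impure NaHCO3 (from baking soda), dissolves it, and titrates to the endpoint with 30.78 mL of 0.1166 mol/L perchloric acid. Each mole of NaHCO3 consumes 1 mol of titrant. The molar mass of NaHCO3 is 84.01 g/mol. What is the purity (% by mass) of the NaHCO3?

n(HClO4) = 0.1166 x 0.03078 = 0.003589 mol.
n(NaHCO3) = 0.003589 / 1 = 0.003589 mol.
mass of NaHCO3 = 0.003589 x 84.01 = 0.3015 g.
% purity = 0.3015 / 2.2224 x 100 = 13.6%.

13.6%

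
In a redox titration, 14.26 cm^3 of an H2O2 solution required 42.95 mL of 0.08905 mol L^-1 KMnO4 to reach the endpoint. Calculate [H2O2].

n(KMnO4) = 0.08905 x 0.04295 = 0.003825 mol.
From the balanced equation, 2 mol KMnO4 reacts with 5 mol H2O2, so n(H2O2) = 0.003825 x 5/2 = 0.009562 mol.
[H2O2] = 0.009562 / 0.01426 L = 0.671 M.

0.671 M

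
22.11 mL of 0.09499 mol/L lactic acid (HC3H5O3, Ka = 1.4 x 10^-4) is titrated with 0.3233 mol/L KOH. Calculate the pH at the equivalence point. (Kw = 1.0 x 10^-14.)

n(HC3H5O3) = 0.09499 x 0.02211 = 0.002100 mol; V(KOH) at equivalence = 0.002100/0.3233 = 0.006496 L.
At equivalence all the acid is converted to C3H5O3-; total volume = 0.02211 + 0.006496 = 0.02861 L, so [C3H5O3-] = 0.002100/0.02861 = 0.07342 M.
Kb = Kw/Ka = 1.0e-14 / 1.4 x 10^-4 = 7.14e-11.
[OH^-] = sqrt(Kb x [C3H5O3-]) = sqrt(7.14e-11 x 0.07342) = 2.29e-6 M.
pOH = 5.64, so pH = 14.00 - 5.64 = 8.36.

8.36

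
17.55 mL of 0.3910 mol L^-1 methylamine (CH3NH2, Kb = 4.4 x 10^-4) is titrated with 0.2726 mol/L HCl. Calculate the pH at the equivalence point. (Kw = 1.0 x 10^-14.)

n(CH3NH2) = 0.3910 x 0.01755 = 0.006862 mol; V(HCl) at equivalence = 0.006862/0.2726 = 0.02517 L.
At equivalence the base is fully converted to CH3NH3+; total volume = 0.04272 L, so [CH3NH3+] = 0.006862/0.04272 = 0.1606 M.
Ka(CH3NH3+) = Kw/Kb = 1.0e-14 / 4.4 x 10^-4 = 2.27e-11.
[H^+] = sqrt(Ka x [CH3NH3+]) = sqrt(2.27e-11 x 0.1606) = 1.91e-6 M.
pH = -log(1.91e-6) = 5.72.

5.72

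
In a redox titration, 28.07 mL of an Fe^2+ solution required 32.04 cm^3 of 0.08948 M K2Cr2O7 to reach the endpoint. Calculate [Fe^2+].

0.613 M

n(K2Cr2O7) = 0.08948 x 0.03204 = 0.002867 mol.
From the balanced equation, 1 mol K2Cr2O7 reacts with 6 mol Fe^2+, so n(Fe^2+) = 0.002867 x 6/1 = 0.01720 mol.
[Fe^2+] = 0.01720 / 0.02807 L = 0.613 M.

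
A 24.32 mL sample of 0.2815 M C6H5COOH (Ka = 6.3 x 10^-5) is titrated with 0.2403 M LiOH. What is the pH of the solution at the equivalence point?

8.66

n(C6H5COOH) = 0.2815 x 0.02432 = 0.006846 mol; V(LiOH) at equivalence = 0.006846/0.2403 = 0.02849 L.
At equivalence all the acid is converted to C6H5COO-; total volume = 0.02432 + 0.02849 = 0.05281 L, so [C6H5COO-] = 0.006846/0.05281 = 0.1296 M.
Kb = Kw/Ka = 1.0e-14 / 6.3 x 10^-5 = 1.59e-10.
[OH^-] = sqrt(Kb x [C6H5COO-]) = sqrt(1.59e-10 x 0.1296) = 4.54e-6 M.
pOH = 5.34, so pH = 14.00 - 5.34 = 8.66.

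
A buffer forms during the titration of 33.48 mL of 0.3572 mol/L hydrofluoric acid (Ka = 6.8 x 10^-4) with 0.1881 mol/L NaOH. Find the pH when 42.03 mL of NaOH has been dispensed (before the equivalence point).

3.46

Initial n(HF) = 0.3572 x 0.03348 = 0.01196 mol.
n(NaOH) added = 0.1881 x 0.04203 = 0.007906 mol, converting that many moles of HF to F-.
Remaining n(HF) = 0.004053 mol; n(F-) = 0.007906 mol.
By Henderson-Hasselbalch, pH = pKa + log([A^-]/[HA]) = 3.17 + log(0.007906/0.004053) = 3.17 + (+0.29) = 3.46.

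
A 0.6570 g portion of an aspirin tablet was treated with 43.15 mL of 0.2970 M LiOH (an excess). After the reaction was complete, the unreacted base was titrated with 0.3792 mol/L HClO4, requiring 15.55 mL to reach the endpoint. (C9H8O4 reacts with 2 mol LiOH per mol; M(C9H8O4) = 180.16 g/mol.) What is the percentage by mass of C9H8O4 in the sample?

94.9%

Total n(LiOH) added = 0.2970 x 0.04315 = 0.01282 mol.
n(HClO4) used = 0.3792 x 0.01555 = 0.005897 mol, which equals the excess n(LiOH).
So n(LiOH) consumed by the sample = 0.01282 - 0.005897 = 0.006919 mol.
n(C9H8O4) = 0.006919 / 2 = 0.003459 mol.
mass C9H8O4 = 0.003459 x 180.16 = 0.6233 g, so %C9H8O4 = 0.6233/0.6570 x 100 = 94.9%.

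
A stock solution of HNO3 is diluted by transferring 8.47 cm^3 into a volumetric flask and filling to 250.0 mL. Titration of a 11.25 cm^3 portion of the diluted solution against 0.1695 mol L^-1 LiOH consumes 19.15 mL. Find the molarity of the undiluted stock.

n(LiOH) = 0.1695 x 0.01915 = 0.003246 mol.
n(HNO3) in the aliquot = 0.003246 mol.
[diluted HNO3] = 0.003246 / 0.01125 = 0.2885 M.
Dilution factor = 250.0/8.470 = 29.52, so [stock] = 0.2885 x 29.52 = 8.52 M.

8.52 M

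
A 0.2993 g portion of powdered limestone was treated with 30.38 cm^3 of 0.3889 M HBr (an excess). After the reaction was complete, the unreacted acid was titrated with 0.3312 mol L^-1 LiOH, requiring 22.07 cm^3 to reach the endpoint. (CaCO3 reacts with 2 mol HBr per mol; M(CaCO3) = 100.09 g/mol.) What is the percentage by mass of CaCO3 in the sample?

75.3%

Total n(HBr) added = 0.3889 x 0.03038 = 0.01181 mol.
n(LiOH) used = 0.3312 x 0.02207 = 0.007310 mol, which equals the excess n(HBr).
So n(HBr) consumed by the sample = 0.01181 - 0.007310 = 0.004505 mol.
n(CaCO3) = 0.004505 / 2 = 0.002253 mol.
mass CaCO3 = 0.002253 x 100.09 = 0.2255 g, so %CaCO3 = 0.2255/0.2993 x 100 = 75.3%.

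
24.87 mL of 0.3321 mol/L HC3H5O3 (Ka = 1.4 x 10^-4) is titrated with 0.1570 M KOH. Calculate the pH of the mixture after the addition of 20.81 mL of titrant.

Initial n(HC3H5O3) = 0.3321 x 0.02487 = 0.008259 mol.
n(KOH) added = 0.1570 x 0.02081 = 0.003267 mol, converting that many moles of HC3H5O3 to C3H5O3-.
Remaining n(HC3H5O3) = 0.004992 mol; n(C3H5O3-) = 0.003267 mol.
By Henderson-Hasselbalch, pH = pKa + log([A^-]/[HA]) = 3.85 + log(0.003267/0.004992) = 3.85 + (-0.18) = 3.67.

3.67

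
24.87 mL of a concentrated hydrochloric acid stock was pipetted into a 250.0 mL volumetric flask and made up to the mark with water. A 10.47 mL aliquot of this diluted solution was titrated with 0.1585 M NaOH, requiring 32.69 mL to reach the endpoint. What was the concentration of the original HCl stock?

4.97 M

n(NaOH) = 0.1585 x 0.03269 = 0.005181 mol.
n(HCl) in the aliquot = 0.005181 mol.
[diluted HCl] = 0.005181 / 0.01047 = 0.4949 M.
Dilution factor = 250.0/24.87 = 10.05, so [stock] = 0.4949 x 10.05 = 4.97 M.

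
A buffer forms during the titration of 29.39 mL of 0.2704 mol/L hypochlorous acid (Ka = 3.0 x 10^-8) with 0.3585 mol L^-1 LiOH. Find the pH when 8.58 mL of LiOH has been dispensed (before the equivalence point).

Initial n(HClO) = 0.2704 x 0.02939 = 0.007947 mol.
n(LiOH) added = 0.3585 x 0.008580 = 0.003076 mol, converting that many moles of HClO to ClO-.
Remaining n(HClO) = 0.004871 mol; n(ClO-) = 0.003076 mol.
By Henderson-Hasselbalch, pH = pKa + log([A^-]/[HA]) = 7.52 + log(0.003076/0.004871) = 7.52 + (-0.20) = 7.32.

7.32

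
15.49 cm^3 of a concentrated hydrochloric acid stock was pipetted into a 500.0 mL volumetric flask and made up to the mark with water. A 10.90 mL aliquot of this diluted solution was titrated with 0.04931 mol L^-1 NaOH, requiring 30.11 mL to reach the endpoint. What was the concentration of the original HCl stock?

4.40 M

n(NaOH) = 0.04931 x 0.03011 = 0.001485 mol.
n(HCl) in the aliquot = 0.001485 mol.
[diluted HCl] = 0.001485 / 0.01090 = 0.1362 M.
Dilution factor = 500.0/15.49 = 32.28, so [stock] = 0.1362 x 32.28 = 4.40 M.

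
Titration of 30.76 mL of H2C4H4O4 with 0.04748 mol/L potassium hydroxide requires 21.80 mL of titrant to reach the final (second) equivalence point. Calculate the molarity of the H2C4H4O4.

0.0168 M

n(KOH) = 0.04748 x 0.02180 = 0.001035 mol.
At the final (second) equivalence point, 2 mol OH^- react per mol H2C4H4O4, so n(H2C4H4O4) = 0.001035 / 2 = 0.0005175 mol.
[H2C4H4O4] = 0.0005175 / 0.03076 L = 0.0168 M.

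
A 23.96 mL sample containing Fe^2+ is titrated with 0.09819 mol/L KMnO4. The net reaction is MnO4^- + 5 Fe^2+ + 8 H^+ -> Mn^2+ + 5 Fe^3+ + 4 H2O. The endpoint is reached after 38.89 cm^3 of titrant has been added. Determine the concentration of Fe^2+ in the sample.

n(KMnO4) = 0.09819 x 0.03889 = 0.003819 mol.
From the balanced equation, 1 mol KMnO4 reacts with 5 mol Fe^2+, so n(Fe^2+) = 0.003819 x 5/1 = 0.01909 mol.
[Fe^2+] = 0.01909 / 0.02396 L = 0.797 M.

0.797 M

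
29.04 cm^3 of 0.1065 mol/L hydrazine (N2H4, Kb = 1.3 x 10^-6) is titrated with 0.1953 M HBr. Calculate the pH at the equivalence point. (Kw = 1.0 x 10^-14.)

4.64

n(N2H4) = 0.1065 x 0.02904 = 0.003093 mol; V(HBr) at equivalence = 0.003093/0.1953 = 0.01584 L.
At equivalence the base is fully converted to N2H5+; total volume = 0.04488 L, so [N2H5+] = 0.003093/0.04488 = 0.06892 M.
Ka(N2H5+) = Kw/Kb = 1.0e-14 / 1.3 x 10^-6 = 7.69e-9.
[H^+] = sqrt(Ka x [N2H5+]) = sqrt(7.69e-9 x 0.06892) = 2.30e-5 M.
pH = -log(2.30e-5) = 4.64.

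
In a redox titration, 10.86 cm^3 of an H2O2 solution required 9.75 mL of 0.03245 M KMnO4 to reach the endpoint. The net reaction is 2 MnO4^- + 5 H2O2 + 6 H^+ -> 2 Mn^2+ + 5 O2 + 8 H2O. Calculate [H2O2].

0.0728 M

n(KMnO4) = 0.03245 x 0.009750 = 0.0003164 mol.
From the balanced equation, 2 mol KMnO4 reacts with 5 mol H2O2, so n(H2O2) = 0.0003164 x 5/2 = 0.0007910 mol.
[H2O2] = 0.0007910 / 0.01086 L = 0.0728 M.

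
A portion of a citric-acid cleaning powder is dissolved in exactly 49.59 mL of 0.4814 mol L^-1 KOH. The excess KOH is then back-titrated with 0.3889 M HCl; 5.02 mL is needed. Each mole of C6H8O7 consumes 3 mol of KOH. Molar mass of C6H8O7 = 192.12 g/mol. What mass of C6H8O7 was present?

Total n(KOH) added = 0.4814 x 0.04959 = 0.02387 mol.
n(HCl) used = 0.3889 x 0.005020 = 0.001952 mol, which equals the excess n(KOH).
So n(KOH) consumed by the sample = 0.02387 - 0.001952 = 0.02192 mol.
n(C6H8O7) = 0.02192 / 3 = 0.007307 mol.
mass = 0.007307 mol x 192.12 g/mol = 1.40 g.

1.40 g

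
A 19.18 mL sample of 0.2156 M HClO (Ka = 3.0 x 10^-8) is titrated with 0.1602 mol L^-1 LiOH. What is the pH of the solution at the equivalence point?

10.24

n(HClO) = 0.2156 x 0.01918 = 0.004135 mol; V(LiOH) at equivalence = 0.004135/0.1602 = 0.02581 L.
At equivalence all the acid is converted to ClO-; total volume = 0.01918 + 0.02581 = 0.04499 L, so [ClO-] = 0.004135/0.04499 = 0.09191 M.
Kb = Kw/Ka = 1.0e-14 / 3.0 x 10^-8 = 3.33e-7.
[OH^-] = sqrt(Kb x [ClO-]) = sqrt(3.33e-7 x 0.09191) = 0.000175 M.
pOH = 3.76, so pH = 14.00 - 3.76 = 10.24.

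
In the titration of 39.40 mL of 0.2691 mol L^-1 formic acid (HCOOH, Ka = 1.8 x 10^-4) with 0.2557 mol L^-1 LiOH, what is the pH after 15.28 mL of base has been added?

3.51

Initial n(HCOOH) = 0.2691 x 0.03940 = 0.01060 mol.
n(LiOH) added = 0.2557 x 0.01528 = 0.003907 mol, converting that many moles of HCOOH to HCOO-.
Remaining n(HCOOH) = 0.006695 mol; n(HCOO-) = 0.003907 mol.
By Henderson-Hasselbalch, pH = pKa + log([A^-]/[HA]) = 3.74 + log(0.003907/0.006695) = 3.74 + (-0.23) = 3.51.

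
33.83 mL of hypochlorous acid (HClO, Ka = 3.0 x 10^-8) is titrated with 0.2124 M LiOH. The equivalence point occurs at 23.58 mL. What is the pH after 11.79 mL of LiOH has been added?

7.52

11.79 mL is exactly half the equivalence volume (23.58/2), i.e. the half-equivalence point.
There, n(HA) = n(A^-), so pH = pKa = -log(3.0 x 10^-8) = 7.52.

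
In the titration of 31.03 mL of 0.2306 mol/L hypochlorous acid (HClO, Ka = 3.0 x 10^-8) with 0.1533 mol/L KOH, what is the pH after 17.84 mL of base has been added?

Initial n(HClO) = 0.2306 x 0.03103 = 0.007156 mol.
n(KOH) added = 0.1533 x 0.01784 = 0.002735 mol, converting that many moles of HClO to ClO-.
Remaining n(HClO) = 0.004421 mol; n(ClO-) = 0.002735 mol.
By Henderson-Hasselbalch, pH = pKa + log([A^-]/[HA]) = 7.52 + log(0.002735/0.004421) = 7.52 + (-0.21) = 7.31.

7.31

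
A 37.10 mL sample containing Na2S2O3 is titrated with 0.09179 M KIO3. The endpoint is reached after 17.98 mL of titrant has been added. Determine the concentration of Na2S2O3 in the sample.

n(KIO3) = 0.09179 x 0.01798 = 0.001650 mol.
From the balanced equation, 1 mol KIO3 reacts with 6 mol Na2S2O3, so n(Na2S2O3) = 0.001650 x 6/1 = 0.009902 mol.
[Na2S2O3] = 0.009902 / 0.03710 L = 0.267 M.

0.267 M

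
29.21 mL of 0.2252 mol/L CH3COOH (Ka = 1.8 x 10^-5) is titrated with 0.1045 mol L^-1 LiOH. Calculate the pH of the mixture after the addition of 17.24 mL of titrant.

Initial n(CH3COOH) = 0.2252 x 0.02921 = 0.006578 mol.
n(LiOH) added = 0.1045 x 0.01724 = 0.001802 mol, converting that many moles of CH3COOH to CH3COO-.
Remaining n(CH3COOH) = 0.004777 mol; n(CH3COO-) = 0.001802 mol.
By Henderson-Hasselbalch, pH = pKa + log([A^-]/[HA]) = 4.74 + log(0.001802/0.004777) = 4.74 + (-0.42) = 4.32.

4.32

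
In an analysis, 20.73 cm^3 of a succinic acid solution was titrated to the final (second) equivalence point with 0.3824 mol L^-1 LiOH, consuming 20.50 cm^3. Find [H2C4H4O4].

n(LiOH) = 0.3824 x 0.02050 = 0.007839 mol.
At the final (second) equivalence point, 2 mol OH^- react per mol H2C4H4O4, so n(H2C4H4O4) = 0.007839 / 2 = 0.003920 mol.
[H2C4H4O4] = 0.003920 / 0.02073 L = 0.189 M.

0.189 M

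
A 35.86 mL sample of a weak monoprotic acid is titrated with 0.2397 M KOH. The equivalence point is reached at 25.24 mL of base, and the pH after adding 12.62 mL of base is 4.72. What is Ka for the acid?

12.62 mL is half of the equivalence volume, so this is the half-equivalence point where [HA] = [A^-].
At half-equivalence pH = pKa, so pKa = 4.72.
Ka = 10^(-4.72) = 1.9 x 10^-5.

1.9 x 10^-5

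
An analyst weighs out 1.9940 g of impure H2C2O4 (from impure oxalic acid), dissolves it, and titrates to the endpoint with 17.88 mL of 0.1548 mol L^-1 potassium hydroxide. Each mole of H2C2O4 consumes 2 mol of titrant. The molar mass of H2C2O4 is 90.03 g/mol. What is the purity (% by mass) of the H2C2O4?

6.25%

n(KOH) = 0.1548 x 0.01788 = 0.002768 mol.
n(H2C2O4) = 0.002768 / 2 = 0.001384 mol.
mass of H2C2O4 = 0.001384 x 90.03 = 0.1246 g.
% purity = 0.1246 / 1.9940 x 100 = 6.25%.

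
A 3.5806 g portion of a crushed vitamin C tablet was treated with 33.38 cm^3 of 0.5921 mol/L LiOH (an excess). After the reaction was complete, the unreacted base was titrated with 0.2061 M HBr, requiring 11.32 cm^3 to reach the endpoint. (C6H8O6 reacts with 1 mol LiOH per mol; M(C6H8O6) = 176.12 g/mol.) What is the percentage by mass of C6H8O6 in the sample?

85.7%

Total n(LiOH) added = 0.5921 x 0.03338 = 0.01976 mol.
n(HBr) used = 0.2061 x 0.01132 = 0.002333 mol, which equals the excess n(LiOH).
So n(LiOH) consumed by the sample = 0.01976 - 0.002333 = 0.01743 mol.
n(C6H8O6) = 0.01743 / 1 = 0.01743 mol.
mass C6H8O6 = 0.01743 x 176.12 = 3.070 g, so %C6H8O6 = 3.070/3.5806 x 100 = 85.7%.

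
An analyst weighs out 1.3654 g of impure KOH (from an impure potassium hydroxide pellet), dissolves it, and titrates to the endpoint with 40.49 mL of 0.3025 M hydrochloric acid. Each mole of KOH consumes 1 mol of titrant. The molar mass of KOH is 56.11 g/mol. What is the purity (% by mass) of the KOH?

50.3%

n(HCl) = 0.3025 x 0.04049 = 0.01225 mol.
n(KOH) = 0.01225 / 1 = 0.01225 mol.
mass of KOH = 0.01225 x 56.11 = 0.6872 g.
% purity = 0.6872 / 1.3654 x 100 = 50.3%.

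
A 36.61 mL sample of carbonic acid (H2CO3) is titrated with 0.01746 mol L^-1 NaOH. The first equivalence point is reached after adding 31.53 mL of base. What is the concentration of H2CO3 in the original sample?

n(NaOH) = 0.01746 x 0.03153 = 0.0005505 mol.
At the first equivalence point, 1 mol OH^- react per mol H2CO3, so n(H2CO3) = 0.0005505 / 1 = 0.0005505 mol.
[H2CO3] = 0.0005505 / 0.03661 L = 0.0150 M.

0.0150 M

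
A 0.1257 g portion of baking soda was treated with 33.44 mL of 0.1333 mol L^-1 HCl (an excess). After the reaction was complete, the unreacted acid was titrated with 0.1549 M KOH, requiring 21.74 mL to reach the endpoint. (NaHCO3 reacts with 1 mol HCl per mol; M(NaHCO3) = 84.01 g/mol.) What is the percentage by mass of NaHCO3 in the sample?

72.9%

Total n(HCl) added = 0.1333 x 0.03344 = 0.004458 mol.
n(KOH) used = 0.1549 x 0.02174 = 0.003368 mol, which equals the excess n(HCl).
So n(HCl) consumed by the sample = 0.004458 - 0.003368 = 0.001090 mol.
n(NaHCO3) = 0.001090 / 1 = 0.001090 mol.
mass NaHCO3 = 0.001090 x 84.01 = 0.09157 g, so %NaHCO3 = 0.09157/0.1257 x 100 = 72.9%.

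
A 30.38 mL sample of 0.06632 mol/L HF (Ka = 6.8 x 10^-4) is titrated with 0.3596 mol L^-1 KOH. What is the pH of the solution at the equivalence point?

n(HF) = 0.06632 x 0.03038 = 0.002015 mol; V(KOH) at equivalence = 0.002015/0.3596 = 0.005603 L.
At equivalence all the acid is converted to F-; total volume = 0.03038 + 0.005603 = 0.03598 L, so [F-] = 0.002015/0.03598 = 0.05599 M.
Kb = Kw/Ka = 1.0e-14 / 6.8 x 10^-4 = 1.47e-11.
[OH^-] = sqrt(Kb x [F-]) = sqrt(1.47e-11 x 0.05599) = 9.07e-7 M.
pOH = 6.04, so pH = 14.00 - 6.04 = 7.96.

7.96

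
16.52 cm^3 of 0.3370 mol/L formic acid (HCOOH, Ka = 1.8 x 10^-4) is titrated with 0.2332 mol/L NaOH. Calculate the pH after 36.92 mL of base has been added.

12.76

n(acid) = 0.3370 x 0.01652 = 0.005567 mol; n(NaOH) added = 0.2332 x 0.03692 = 0.008610 mol.
Base is in excess by 0.008610 - 0.005567 = 0.003043 mol in a total volume of 0.05344 L.
[OH^-] = 0.003043/0.05344 = 0.05693 M, so pOH = 1.24 and pH = 14.00 - 1.24 = 12.76.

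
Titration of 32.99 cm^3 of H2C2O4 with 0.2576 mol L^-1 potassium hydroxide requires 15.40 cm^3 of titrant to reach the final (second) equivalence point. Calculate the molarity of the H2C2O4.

n(KOH) = 0.2576 x 0.01540 = 0.003967 mol.
At the final (second) equivalence point, 2 mol OH^- react per mol H2C2O4, so n(H2C2O4) = 0.003967 / 2 = 0.001984 mol.
[H2C2O4] = 0.001984 / 0.03299 L = 0.0601 M.

0.0601 M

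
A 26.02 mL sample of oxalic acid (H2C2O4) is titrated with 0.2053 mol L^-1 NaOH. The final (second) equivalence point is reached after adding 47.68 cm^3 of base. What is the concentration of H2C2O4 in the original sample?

n(NaOH) = 0.2053 x 0.04768 = 0.009789 mol.
At the final (second) equivalence point, 2 mol OH^- react per mol H2C2O4, so n(H2C2O4) = 0.009789 / 2 = 0.004894 mol.
[H2C2O4] = 0.004894 / 0.02602 L = 0.188 M.

0.188 M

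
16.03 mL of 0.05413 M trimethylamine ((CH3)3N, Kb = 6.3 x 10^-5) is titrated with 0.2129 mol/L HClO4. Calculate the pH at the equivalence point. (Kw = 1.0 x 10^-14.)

5.58

n((CH3)3N) = 0.05413 x 0.01603 = 0.0008677 mol; V(HClO4) at equivalence = 0.0008677/0.2129 = 0.004076 L.
At equivalence the base is fully converted to (CH3)3NH+; total volume = 0.02011 L, so [(CH3)3NH+] = 0.0008677/0.02011 = 0.04316 M.
Ka((CH3)3NH+) = Kw/Kb = 1.0e-14 / 6.3 x 10^-5 = 1.59e-10.
[H^+] = sqrt(Ka x [(CH3)3NH+]) = sqrt(1.59e-10 x 0.04316) = 2.62e-6 M.
pH = -log(2.62e-6) = 5.58.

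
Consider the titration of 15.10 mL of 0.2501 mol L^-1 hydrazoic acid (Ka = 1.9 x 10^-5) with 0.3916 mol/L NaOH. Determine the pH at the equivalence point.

n(HN3) = 0.2501 x 0.01510 = 0.003777 mol; V(NaOH) at equivalence = 0.003777/0.3916 = 0.009644 L.
At equivalence all the acid is converted to N3-; total volume = 0.01510 + 0.009644 = 0.02474 L, so [N3-] = 0.003777/0.02474 = 0.1526 M.
Kb = Kw/Ka = 1.0e-14 / 1.9 x 10^-5 = 5.26e-10.
[OH^-] = sqrt(Kb x [N3-]) = sqrt(5.26e-10 x 0.1526) = 8.96e-6 M.
pOH = 5.05, so pH = 14.00 - 5.05 = 8.95.

8.95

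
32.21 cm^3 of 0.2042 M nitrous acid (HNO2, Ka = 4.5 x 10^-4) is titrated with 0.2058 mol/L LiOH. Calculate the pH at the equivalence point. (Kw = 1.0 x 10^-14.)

8.18

n(HNO2) = 0.2042 x 0.03221 = 0.006577 mol; V(LiOH) at equivalence = 0.006577/0.2058 = 0.03196 L.
At equivalence all the acid is converted to NO2-; total volume = 0.03221 + 0.03196 = 0.06417 L, so [NO2-] = 0.006577/0.06417 = 0.1025 M.
Kb = Kw/Ka = 1.0e-14 / 4.5 x 10^-4 = 2.22e-11.
[OH^-] = sqrt(Kb x [NO2-]) = sqrt(2.22e-11 x 0.1025) = 1.51e-6 M.
pOH = 5.82, so pH = 14.00 - 5.82 = 8.18.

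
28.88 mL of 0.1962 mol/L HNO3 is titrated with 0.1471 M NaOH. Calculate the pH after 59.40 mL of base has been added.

n(acid) = 0.1962 x 0.02888 = 0.005666 mol; n(NaOH) added = 0.1471 x 0.05940 = 0.008738 mol.
Base is in excess by 0.008738 - 0.005666 = 0.003071 mol in a total volume of 0.08828 L.
[OH^-] = 0.003071/0.08828 = 0.03479 M, so pOH = 1.46 and pH = 14.00 - 1.46 = 12.54.

12.54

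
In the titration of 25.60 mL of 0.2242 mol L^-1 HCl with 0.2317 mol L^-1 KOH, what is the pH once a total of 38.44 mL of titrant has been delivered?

12.69

n(acid) = 0.2242 x 0.02560 = 0.005740 mol; n(KOH) added = 0.2317 x 0.03844 = 0.008907 mol.
Base is in excess by 0.008907 - 0.005740 = 0.003167 mol in a total volume of 0.06404 L.
[OH^-] = 0.003167/0.06404 = 0.04945 M, so pOH = 1.31 and pH = 14.00 - 1.31 = 12.69.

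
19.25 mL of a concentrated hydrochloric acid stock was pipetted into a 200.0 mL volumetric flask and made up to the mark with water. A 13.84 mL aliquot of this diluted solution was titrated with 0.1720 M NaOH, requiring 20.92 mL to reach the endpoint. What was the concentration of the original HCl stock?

2.70 M

n(NaOH) = 0.1720 x 0.02092 = 0.003598 mol.
n(HCl) in the aliquot = 0.003598 mol.
[diluted HCl] = 0.003598 / 0.01384 = 0.2600 M.
Dilution factor = 200.0/19.25 = 10.39, so [stock] = 0.2600 x 10.39 = 2.70 M.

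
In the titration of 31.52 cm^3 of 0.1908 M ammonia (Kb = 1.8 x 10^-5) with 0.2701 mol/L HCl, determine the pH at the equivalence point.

n(NH3) = 0.1908 x 0.03152 = 0.006014 mol; V(HCl) at equivalence = 0.006014/0.2701 = 0.02227 L.
At equivalence the base is fully converted to NH4+; total volume = 0.05379 L, so [NH4+] = 0.006014/0.05379 = 0.1118 M.
Ka(NH4+) = Kw/Kb = 1.0e-14 / 1.8 x 10^-5 = 5.56e-10.
[H^+] = sqrt(Ka x [NH4+]) = sqrt(5.56e-10 x 0.1118) = 7.88e-6 M.
pH = -log(7.88e-6) = 5.10.

5.10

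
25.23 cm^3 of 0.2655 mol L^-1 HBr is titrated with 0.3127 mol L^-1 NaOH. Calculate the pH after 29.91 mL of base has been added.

12.68

n(acid) = 0.2655 x 0.02523 = 0.006699 mol; n(NaOH) added = 0.3127 x 0.02991 = 0.009353 mol.
Base is in excess by 0.009353 - 0.006699 = 0.002654 mol in a total volume of 0.05514 L.
[OH^-] = 0.002654/0.05514 = 0.04814 M, so pOH = 1.32 and pH = 14.00 - 1.32 = 12.68.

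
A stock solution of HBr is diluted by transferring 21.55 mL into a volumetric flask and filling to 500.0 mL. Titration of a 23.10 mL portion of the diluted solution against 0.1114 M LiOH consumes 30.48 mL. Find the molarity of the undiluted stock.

3.41 M

n(LiOH) = 0.1114 x 0.03048 = 0.003395 mol.
n(HBr) in the aliquot = 0.003395 mol.
[diluted HBr] = 0.003395 / 0.02310 = 0.1470 M.
Dilution factor = 500.0/21.55 = 23.20, so [stock] = 0.1470 x 23.20 = 3.41 M.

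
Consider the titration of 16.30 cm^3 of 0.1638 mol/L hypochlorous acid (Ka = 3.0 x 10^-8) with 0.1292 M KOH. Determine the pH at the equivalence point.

n(HClO) = 0.1638 x 0.01630 = 0.002670 mol; V(KOH) at equivalence = 0.002670/0.1292 = 0.02067 L.
At equivalence all the acid is converted to ClO-; total volume = 0.01630 + 0.02067 = 0.03697 L, so [ClO-] = 0.002670/0.03697 = 0.07223 M.
Kb = Kw/Ka = 1.0e-14 / 3.0 x 10^-8 = 3.33e-7.
[OH^-] = sqrt(Kb x [ClO-]) = sqrt(3.33e-7 x 0.07223) = 0.000155 M.
pOH = 3.81, so pH = 14.00 - 3.81 = 10.19.

10.19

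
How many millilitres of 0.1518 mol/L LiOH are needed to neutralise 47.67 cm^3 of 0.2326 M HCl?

n(HCl) = 0.2326 mol/L x 0.04767 L = 0.01109 mol.
At equivalence n(LiOH) = n(HCl) = 0.01109 mol.
V(LiOH) = 0.01109 / 0.1518 = 0.07304 L = 73.0 mL.

73.0 mL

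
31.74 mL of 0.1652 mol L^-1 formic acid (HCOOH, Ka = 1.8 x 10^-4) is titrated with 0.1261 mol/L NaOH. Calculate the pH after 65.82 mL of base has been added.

12.50

n(acid) = 0.1652 x 0.03174 = 0.005243 mol; n(NaOH) added = 0.1261 x 0.06582 = 0.008300 mol.
Base is in excess by 0.008300 - 0.005243 = 0.003056 mol in a total volume of 0.09756 L.
[OH^-] = 0.003056/0.09756 = 0.03133 M, so pOH = 1.50 and pH = 14.00 - 1.50 = 12.50.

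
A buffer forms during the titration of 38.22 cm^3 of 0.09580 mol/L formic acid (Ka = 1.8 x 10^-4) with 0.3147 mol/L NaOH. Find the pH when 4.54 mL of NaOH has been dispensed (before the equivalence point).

3.55

Initial n(HCOOH) = 0.09580 x 0.03822 = 0.003661 mol.
n(NaOH) added = 0.3147 x 0.004540 = 0.001429 mol, converting that many moles of HCOOH to HCOO-.
Remaining n(HCOOH) = 0.002233 mol; n(HCOO-) = 0.001429 mol.
By Henderson-Hasselbalch, pH = pKa + log([A^-]/[HA]) = 3.74 + log(0.001429/0.002233) = 3.74 + (-0.19) = 3.55.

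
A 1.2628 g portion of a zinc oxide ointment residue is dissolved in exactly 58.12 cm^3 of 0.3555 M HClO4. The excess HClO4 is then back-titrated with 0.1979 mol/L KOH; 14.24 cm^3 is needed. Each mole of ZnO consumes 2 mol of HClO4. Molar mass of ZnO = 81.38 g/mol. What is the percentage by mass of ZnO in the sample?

Total n(HClO4) added = 0.3555 x 0.05812 = 0.02066 mol.
n(KOH) used = 0.1979 x 0.01424 = 0.002818 mol, which equals the excess n(HClO4).
So n(HClO4) consumed by the sample = 0.02066 - 0.002818 = 0.01784 mol.
n(ZnO) = 0.01784 / 2 = 0.008922 mol.
mass ZnO = 0.008922 x 81.38 = 0.7261 g, so %ZnO = 0.7261/1.2628 x 100 = 57.5%.

57.5%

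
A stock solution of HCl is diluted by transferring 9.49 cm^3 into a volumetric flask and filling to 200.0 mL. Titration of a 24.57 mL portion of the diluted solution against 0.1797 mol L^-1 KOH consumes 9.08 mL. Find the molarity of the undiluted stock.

1.40 M

n(KOH) = 0.1797 x 0.009080 = 0.001632 mol.
n(HCl) in the aliquot = 0.001632 mol.
[diluted HCl] = 0.001632 / 0.02457 = 0.06641 M.
Dilution factor = 200.0/9.490 = 21.07, so [stock] = 0.06641 x 21.07 = 1.40 M.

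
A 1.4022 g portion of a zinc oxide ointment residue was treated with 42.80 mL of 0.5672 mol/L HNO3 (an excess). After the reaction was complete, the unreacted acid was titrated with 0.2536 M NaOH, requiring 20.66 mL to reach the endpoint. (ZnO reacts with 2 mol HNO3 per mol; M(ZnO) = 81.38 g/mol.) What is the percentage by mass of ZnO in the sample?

Total n(HNO3) added = 0.5672 x 0.04280 = 0.02428 mol.
n(NaOH) used = 0.2536 x 0.02066 = 0.005239 mol, which equals the excess n(HNO3).
So n(HNO3) consumed by the sample = 0.02428 - 0.005239 = 0.01904 mol.
n(ZnO) = 0.01904 / 2 = 0.009518 mol.
mass ZnO = 0.009518 x 81.38 = 0.7746 g, so %ZnO = 0.7746/1.4022 x 100 = 55.2%.

55.2%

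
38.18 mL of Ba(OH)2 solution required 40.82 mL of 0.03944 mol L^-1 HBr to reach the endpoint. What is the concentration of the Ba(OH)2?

n(HBr) delivered = 0.03944 x 0.04082 = 0.001610 mol.
The reaction is 1 Ba(OH)2 + 2 HBr, so n(Ba(OH)2) = 0.001610 x 1/2 = 0.0008050 mol.
[Ba(OH)2] = 0.0008050 mol / 0.03818 L = 0.0211 M.

0.0211 M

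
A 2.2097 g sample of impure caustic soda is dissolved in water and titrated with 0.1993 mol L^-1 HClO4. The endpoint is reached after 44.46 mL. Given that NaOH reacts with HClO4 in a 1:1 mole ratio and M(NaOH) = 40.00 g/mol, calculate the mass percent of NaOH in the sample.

16.0%

n(HClO4) = 0.1993 x 0.04446 = 0.008861 mol.
n(NaOH) = 0.008861 / 1 = 0.008861 mol.
mass of NaOH = 0.008861 x 40.00 = 0.3544 g.
% purity = 0.3544 / 2.2097 x 100 = 16.0%.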